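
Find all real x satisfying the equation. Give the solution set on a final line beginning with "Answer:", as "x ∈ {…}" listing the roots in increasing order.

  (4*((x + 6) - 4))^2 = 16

Step 1. [(4*((x + 6) - 4))^2 = 16] √ both sides: 16 ≥ 0 gives two branches ⇒ sqrt: 4*((x + 6) - 4) = 4 or -4.
Step 2. [4*((x + 6) - 4) = 4 or -4] LHS = 4·(…); ÷4 both sides, so div: (x + 6) - 4 = 1 or -1.
Step 3. [(x + 6) - 4 = 1 or -1] the outer -4 inverts by adding 4. So sub: x + 6 = 5 or 3.
Step 4. [x + 6 = 5 or 3] 6 comes off first (subtract 6), so sub: x = -1 or -3.

Answer: x ∈ {-3, -1}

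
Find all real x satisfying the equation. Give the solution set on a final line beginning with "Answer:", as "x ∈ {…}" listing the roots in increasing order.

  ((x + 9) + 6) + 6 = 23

Step 1. [((x + 9) + 6) + 6 = 23] the outer +6 inverts by subtracting 6 ⇒ sub: (x + 9) + 6 = 17.
Step 2. [(x + 9) + 6 = 17] peel the +6: subtract 6 from each side ⇒ sub: x + 9 = 11.
Step 3. [x + 9 = 11] peel the +9: subtract 9 from each side. So sub: x = 2.

Answer: x ∈ {2}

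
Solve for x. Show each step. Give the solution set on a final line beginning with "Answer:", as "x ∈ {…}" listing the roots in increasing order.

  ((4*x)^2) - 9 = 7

Step 1. [((4*x)^2) - 9 = 7] peel the -9: add 9 from each side, so sub: (4*x)^2 = 16.
Step 2. [(4*x)^2 = 16] 16 ≥ 0, LHS is (·)² — take ±√. So sqrt: 4*x = 4 or -4.
Step 3. [4*x = 4 or -4] 4·(inner) — divide through by 4, so div: x = 1 or -1.

Answer: x ∈ {-1, 1}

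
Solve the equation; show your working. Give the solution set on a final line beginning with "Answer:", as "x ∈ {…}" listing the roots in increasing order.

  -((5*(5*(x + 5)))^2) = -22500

Step 1. [-((5*(5*(x + 5)))^2) = -22500] LHS negated; negate both sides, so neg: (5*(5*(x + 5)))^2 = 22500.
Step 2. [(5*(5*(x + 5)))^2 = 22500] √ both sides: 22500 ≥ 0 gives two branches, so sqrt: 5*(5*(x + 5)) = 150 or -150.
Step 3. [5*(5*(x + 5)) = 150 or -150] 5·(inner) — divide through by 5 ⇒ div: 5*(x + 5) = 30 or -30.
Step 4. [5*(x + 5) = 30 or -30] 5·(inner) — divide through by 5 ⇒ div: x + 5 = 6 or -6.
Step 5. [x + 5 = 6 or -6] +5 is outermost — subtract 5 both sides ⇒ sub: x = 1 or -11.

Answer: x ∈ {-11, 1}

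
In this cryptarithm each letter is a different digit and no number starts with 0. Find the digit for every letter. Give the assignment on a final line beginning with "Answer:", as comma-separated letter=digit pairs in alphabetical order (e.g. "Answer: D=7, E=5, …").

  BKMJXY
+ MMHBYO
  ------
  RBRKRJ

Step 1. [col 1: Y + O ≡ J (mod 10)] several values work for J in column 1 (Y + O ≡ J (mod 10), carry-in 0); try J=3 ⇒ J=3.
Step 2. [col 1: Y + O ≡ J (mod 10)] several values work for Y in column 1 (Y + O ≡ J (mod 10), carry-in 0); try Y=8, so Y=8.
Step 3. [col 1: Y + O ≡ J (mod 10)] column 1 reads Y+O+carry(0)=J with Y=8, J=3; with digits 3,8 already taken and all letters distinct, the only value for O is 5. So O=5.
Step 4. [col 2: X + Y ≡ R (mod 10)] column 2 (X + Y ≡ R (mod 10), carry-in 1) doesn't pin X yet; pick X=0 and continue ⇒ X=0.
Step 5. [col 2: X + Y ≡ R (mod 10)] from column 2 (X=0, Y=8, carry-in 1, digits 0,3,5,8 already taken and all letters distinct): R must equal 9 ⇒ R=9.
Step 6. [col 3: J + B ≡ K (mod 10)] B=1 is one option consistent with column 3 (J + B ≡ K (mod 10), carry-in 0) — take it, so B=1.
Step 7. [col 3: J + B ≡ K (mod 10)] from column 3 (J=3, B=1, carry-in 0, digits 0,1,3,5,8,9 already taken and all letters distinct): K must equal 4, so K=4.
Step 8. [col 4: M + H ≡ R (mod 10)] no forcing yet in column 4 (carry-in 0); H=2 is free and consistent — try it. So H=2.
Step 9. [col 4: M + H ≡ R (mod 10)] column 4 reads M+H+carry(0)=R with H=2, R=9; with digits 0,1,2,3,4,5,8,9 already taken and all letters distinct, the only value for M is 7. So M=7.

Answer: B=1, H=2, J=3, K=4, M=7, O=5, R=9, X=0, Y=8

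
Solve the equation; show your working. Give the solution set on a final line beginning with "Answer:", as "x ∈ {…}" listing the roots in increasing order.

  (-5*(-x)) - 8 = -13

Step 1. [(-5*(-x)) - 8 = -13] 8 comes off first (add 8) ⇒ sub: -5*(-x) = -5.
Step 2. [-5*(-x) = -5] leading coefficient -5: divide by -5 ⇒ div: -x = 1.
Step 3. [-x = 1] flip signs both sides, so neg: x = -1.

Answer: x ∈ {-1}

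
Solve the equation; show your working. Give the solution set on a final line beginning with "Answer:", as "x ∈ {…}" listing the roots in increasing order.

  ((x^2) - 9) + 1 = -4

Step 1. [((x^2) - 9) + 1 = -4] the outer +1 inverts by subtracting 1, so sub: (x^2) - 9 = -5.
Step 2. [(x^2) - 9 = -5] -9 is outermost — add 9 both sides, so sub: x^2 = 4.
Step 3. [x^2 = 4] √ both sides: 4 ≥ 0 gives two branches. So sqrt: x = 2 or -2.

Answer: x ∈ {-2, 2}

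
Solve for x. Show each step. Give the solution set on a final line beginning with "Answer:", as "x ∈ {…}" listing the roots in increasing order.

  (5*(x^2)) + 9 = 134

Step 1. [(5*(x^2)) + 9 = 134] 9 comes off first (subtract 9). So sub: 5*(x^2) = 125.
Step 2. [5*(x^2) = 125] 5·(inner) — divide through by 5, so div: x^2 = 25.
Step 3. [x^2 = 25] √ both sides: 25 ≥ 0 gives two branches ⇒ sqrt: x = 5 or -5.

Answer: x ∈ {-5, 5}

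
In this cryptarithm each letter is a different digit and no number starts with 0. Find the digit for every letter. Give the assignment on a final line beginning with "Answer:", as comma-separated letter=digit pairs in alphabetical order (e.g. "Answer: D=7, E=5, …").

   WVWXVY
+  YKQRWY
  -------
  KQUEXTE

Step 1. [col 1: Y + Y ≡ E (mod 10)] Y=5 is one option consistent with column 1 (Y + Y ≡ E (mod 10), carry-in 0) — take it, so Y=5.
Step 2. [K] K is the leading digit of a 7-digit sum of two 6-digit numbers; the final carry is exactly 1 ⇒ K=1.
Step 3. [col 1: Y + Y ≡ E (mod 10)] column 1 reads Y+Y+carry(0)=E with Y=5; with digits 1,5 already taken and all letters distinct, the only value for E is 0 ⇒ E=0.
Step 4. [col 2: V + W ≡ T (mod 10)] V=6 is one option consistent with column 2 (V + W ≡ T (mod 10), carry-in 1) — take it. So V=6.
Step 5. [col 2: V + W ≡ T (mod 10)] no forcing yet in column 2 (carry-in 1); T=4 is free and consistent — try it, so T=4.
Step 6. [col 2: V + W ≡ T (mod 10)] from column 2 (V=6, T=4, carry-in 1, digits 0,1,4,5,6 already taken and all letters distinct): W must equal 7, so W=7.
Step 7. [col 3: X + R ≡ X (mod 10)] column 3: given nothing yet, carry-in 1, and digits 0,1,4,5,6,7 already taken and all letters distinct, X+R≡X (mod 10) forces R=9. So R=9.
Step 8. [col 3: X + R ≡ X (mod 10)] column 3 (X + R ≡ X (mod 10), carry-in 1) doesn't pin X yet; pick X=3 and continue. So X=3.
Step 9. [col 4: W + Q ≡ E (mod 10)] from column 4 (W=7, E=0, carry-in 1, digits 0,1,3,4,5,6,7,9 already taken and all letters distinct): Q must equal 2, so Q=2.
Step 10. [col 5: V + K ≡ U (mod 10)] column 5 reads V+K+carry(1)=U with V=6, K=1; with digits 0,1,2,3,4,5,6,7,9 already taken and all letters distinct, the only value for U is 8 ⇒ U=8.

Answer: E=0, K=1, Q=2, R=9, T=4, U=8, V=6, W=7, X=3, Y=5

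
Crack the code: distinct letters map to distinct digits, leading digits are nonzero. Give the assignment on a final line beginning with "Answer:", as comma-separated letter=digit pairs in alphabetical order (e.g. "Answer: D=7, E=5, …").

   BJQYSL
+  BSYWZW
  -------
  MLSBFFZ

Step 1. [col 1: L + W ≡ Z (mod 10)] no forcing yet in column 1 (carry-in 0); L=8 is free and consistent — try it ⇒ L=8.
Step 2. [M] adding two 6-digit numbers gives at most 6+1 digits, and here it does — M is that final carry and must be 1 ⇒ M=1.
Step 3. [col 1: L + W ≡ Z (mod 10)] several values work for Z in column 1 (L + W ≡ Z (mod 10), carry-in 0); try Z=4. So Z=4.
Step 4. [col 1: L + W ≡ Z (mod 10)] column 1: given L=8, Z=4, carry-in 0, and digits 1,4,8 already taken and all letters distinct, L+W≡Z (mod 10) forces W=6, so W=6.
Step 5. [col 2: S + Z ≡ F (mod 10)] F=2 is one option consistent with column 2 (S + Z ≡ F (mod 10), carry-in 1) — take it, so F=2.
Step 6. [col 2: S + Z ≡ F (mod 10)] column 2 reads S+Z+carry(1)=F with Z=4, F=2; with digits 1,2,4,6,8 already taken and all letters distinct, the only value for S is 7, so S=7.
Step 7. [col 3: Y + W ≡ F (mod 10)] column 3: given W=6, F=2, carry-in 1, and digits 1,2,4,6,7,8 already taken and all letters distinct, Y+W≡F (mod 10) forces Y=5. So Y=5.
Step 8. [col 4: Q + Y ≡ B (mod 10)] in column 4 we have Q+Y≡B with carry-in 1; given Y=5 and digits 1,2,4,5,6,7,8 already taken and all letters distinct, that pins B to 9. So B=9.
Step 9. [col 4: Q + Y ≡ B (mod 10)] from column 4 (Y=5, B=9, carry-in 1, digits 1,2,4,5,6,7,8,9 already taken and all letters distinct): Q must equal 3, so Q=3.
Step 10. [col 5: J + S ≡ S (mod 10)] from column 5 (S=7, carry-in 0, digits 1,2,3,4,5,6,7,8,9 already taken and all letters distinct): J must equal 0 ⇒ J=0.

Answer: B=9, F=2, J=0, L=8, M=1, Q=3, S=7, W=6, Y=5, Z=4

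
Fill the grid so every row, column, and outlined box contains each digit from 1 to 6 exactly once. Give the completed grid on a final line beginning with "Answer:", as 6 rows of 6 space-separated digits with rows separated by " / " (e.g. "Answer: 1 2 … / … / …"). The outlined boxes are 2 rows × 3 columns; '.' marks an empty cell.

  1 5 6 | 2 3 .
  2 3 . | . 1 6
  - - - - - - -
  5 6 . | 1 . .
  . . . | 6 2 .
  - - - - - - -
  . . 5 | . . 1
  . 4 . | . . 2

Step 1. [r3c5∈{4}] r3c5's peers cover all but 4. So r3c5=4.
Step 2. [r2c3∈{4}] r2c3 is down to just 4. So r2c3=4.
Step 3. [r5c5∈{6}] nothing but 6 survives at r5c5 ⇒ r5c5=6.
Step 4. [r5c1∈{3}] r5c1 has the single candidate 3. So r5c1=3.
Step 5. [r3c6∈{3}] nothing but 3 survives at r3c6, so r3c6=3.
Step 6. [r6c4∈{3,5}] r6c4 is the only open cell in row 6 admitting 3, so r6c4=3.
Step 7. [r6c3∈{1}] only 1 remains possible at r6c3 ⇒ r6c3=1.
Step 8. [r4c1∈{4}] nothing but 4 survives at r4c1 ⇒ r4c1=4.
Step 9. [r2c4∈{5}] nothing but 5 survives at r2c4 ⇒ r2c4=5.
Step 10. [r4c6∈{5}] only 5 remains possible at r4c6. So r4c6=5.
Step 11. [r6c5∈{5}] r6c5's peers cover all but 5. So r6c5=5.
Step 12. [r4c3∈{3}] nothing but 3 survives at r4c3, so r4c3=3.
Step 13. [r5c4∈{4}] r5c4 is down to just 4 ⇒ r5c4=4.
Step 14. [r3c3∈{2}] r3c3's peers cover all but 2, so r3c3=2.
Step 15. [r5c2∈{2}] nothing but 2 survives at r5c2. So r5c2=2.
Step 16. [r1c6∈{4}] r1c6's peers cover all but 4, so r1c6=4.
Step 17. [r4c2∈{1}] r4c2 is down to just 1, so r4c2=1.
Step 18. [r6c1∈{6}] nothing but 6 survives at r6c1, so r6c1=6.

Answer: 1 5 6 2 3 4 / 2 3 4 5 1 6 / 5 6 2 1 4 3 / 4 1 3 6 2 5 / 3 2 5 4 6 1 / 6 4 1 3 5 2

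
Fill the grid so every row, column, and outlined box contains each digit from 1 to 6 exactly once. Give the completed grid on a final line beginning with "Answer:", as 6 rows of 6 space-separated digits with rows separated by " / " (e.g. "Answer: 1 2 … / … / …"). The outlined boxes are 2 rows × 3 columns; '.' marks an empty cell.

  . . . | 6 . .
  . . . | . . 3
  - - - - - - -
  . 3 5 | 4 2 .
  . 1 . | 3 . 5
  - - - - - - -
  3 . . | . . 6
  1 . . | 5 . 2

Step 1. [r1c6∈{1,4}] across col 6, 4 lands solely at r1c6, so r1c6=4.
Step 2. [r2c4∈{1,2}] r2c4 is the only open cell in col 4 admitting 2 ⇒ r2c4=2.
Step 3. [r5c2∈{2,4,5}] across row 5, 5 lands solely at r5c2, so r5c2=5.
Step 4. [r3c1∈{6}] only 6 remains possible at r3c1. So r3c1=6.
Step 5. [r5c3∈{2,4}] r5c3 is the only open cell in row 5 admitting 2 ⇒ r5c3=2.
Step 6. [r4c3∈{4}] only 4 remains possible at r4c3, so r4c3=4.
Step 7. [r6c2∈{4,6}] r6c2 is the only open cell in box 5 admitting 4. So r6c2=4.
Step 8. [r2c2∈{6}] only 6 remains possible at r2c2. So r2c2=6.
Step 9. [r2c3∈{1}] nothing but 1 survives at r2c3 ⇒ r2c3=1.
Step 10. [r2c5∈{5}] r2c5 is down to just 5 ⇒ r2c5=5.
Step 11. [r1c5∈{1}] r1c5 has the single candidate 1 ⇒ r1c5=1.
Step 12. [r1c1∈{2,5}] row 1 places 5 nowhere but r1c1. So r1c1=5.
Step 13. [r1c3∈{3}] r1c3 is down to just 3 ⇒ r1c3=3.
Step 14. [r1c2∈{2}] only 2 remains possible at r1c2. So r1c2=2.
Step 15. [r4c1∈{2}] r4c1's peers cover all but 2, so r4c1=2.
Step 16. [r5c4∈{1}] r5c4 is down to just 1 ⇒ r5c4=1.
Step 17. [r6c5∈{3}] nothing but 3 survives at r6c5, so r6c5=3.
Step 18. [r5c5∈{4}] r5c5 is down to just 4. So r5c5=4.
Step 19. [r6c3∈{6}] nothing but 6 survives at r6c3 ⇒ r6c3=6.
Step 20. [r2c1∈{4}] r2c1's peers cover all but 4 ⇒ r2c1=4.
Step 21. [r3c6∈{1}] only 1 remains possible at r3c6, so r3c6=1.
Step 22. [r4c5∈{6}] r4c5 is down to just 6, so r4c5=6.

Answer: 5 2 3 6 1 4 / 4 6 1 2 5 3 / 6 3 5 4 2 1 / 2 1 4 3 6 5 / 3 5 2 1 4 6 / 1 4 6 5 3 2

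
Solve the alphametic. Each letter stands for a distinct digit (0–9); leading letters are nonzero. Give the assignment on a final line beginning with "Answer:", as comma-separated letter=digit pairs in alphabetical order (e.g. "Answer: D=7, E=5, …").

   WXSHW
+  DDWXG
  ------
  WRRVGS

Step 1. [col 1: W + G ≡ S (mod 10)] column 1 (W + G ≡ S (mod 10), carry-in 0) doesn't pin G yet; pick G=5 and continue. So G=5.
Step 2. [col 1: W + G ≡ S (mod 10)] S=6 is one option consistent with column 1 (W + G ≡ S (mod 10), carry-in 0) — take it ⇒ S=6.
Step 3. [col 1: W + G ≡ S (mod 10)] from column 1 (G=5, S=6, carry-in 0, digits 5,6 already taken and all letters distinct): W must equal 1, so W=1.
Step 4. [col 2: H + X ≡ G (mod 10)] no forcing yet in column 2 (carry-in 0); H=3 is free and consistent — try it. So H=3.
Step 5. [col 2: H + X ≡ G (mod 10)] from column 2 (H=3, G=5, carry-in 0, digits 1,3,5,6 already taken and all letters distinct): X must equal 2 ⇒ X=2.
Step 6. [col 3: S + W ≡ V (mod 10)] column 3 reads S+W+carry(0)=V with S=6, W=1; with digits 1,2,3,5,6 already taken and all letters distinct, the only value for V is 7 ⇒ V=7.
Step 7. [col 4: X + D ≡ R (mod 10)] in column 4 we have X+D≡R with carry-in 0; given X=2 and digits 1,2,3,5,6,7 already taken and all letters distinct, that pins D to 8, so D=8.
Step 8. [col 4: X + D ≡ R (mod 10)] column 4 reads X+D+carry(0)=R with X=2, D=8; with digits 1,2,3,5,6,7,8 already taken and all letters distinct, the only value for R is 0 ⇒ R=0.

Answer: D=8, G=5, H=3, R=0, S=6, V=7, W=1, X=2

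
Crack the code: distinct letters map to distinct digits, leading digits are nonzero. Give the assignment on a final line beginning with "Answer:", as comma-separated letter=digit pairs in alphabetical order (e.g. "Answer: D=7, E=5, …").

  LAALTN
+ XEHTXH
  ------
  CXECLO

Step 1. [col 1: N + H ≡ O (mod 10)] H=7 is one option consistent with column 1 (N + H ≡ O (mod 10), carry-in 0) — take it. So H=7.
Step 2. [col 1: N + H ≡ O (mod 10)] no forcing yet in column 1 (carry-in 0); N=3 is free and consistent — try it. So N=3.
Step 3. [col 1: N + H ≡ O (mod 10)] from column 1 (N=3, H=7, carry-in 0, digits 3,7 already taken and all letters distinct): O must equal 0, so O=0.
Step 4. [col 2: T + X ≡ L (mod 10)] column 2 (T + X ≡ L (mod 10), carry-in 1) doesn't pin L yet; pick L=2 and continue, so L=2.
Step 5. [col 2: T + X ≡ L (mod 10)] T=5 is one option consistent with column 2 (T + X ≡ L (mod 10), carry-in 1) — take it. So T=5.
Step 6. [col 2: T + X ≡ L (mod 10)] column 2: given T=5, L=2, carry-in 1, and digits 0,2,3,5,7 already taken and all letters distinct, T+X≡L (mod 10) forces X=6. So X=6.
Step 7. [col 3: L + T ≡ C (mod 10)] from column 3 (L=2, T=5, carry-in 1, digits 0,2,3,5,6,7 already taken and all letters distinct): C must equal 8, so C=8.
Step 8. [col 4: A + H ≡ E (mod 10)] from column 4 (H=7, carry-in 0, digits 0,2,3,5,6,7,8 already taken and all letters distinct): E must equal 1, so E=1.
Step 9. [col 4: A + H ≡ E (mod 10)] column 4 reads A+H+carry(0)=E with H=7, E=1; with digits 0,1,2,3,5,6,7,8 already taken and all letters distinct, the only value for A is 4. So A=4.

Answer: A=4, C=8, E=1, H=7, L=2, N=3, O=0, T=5, X=6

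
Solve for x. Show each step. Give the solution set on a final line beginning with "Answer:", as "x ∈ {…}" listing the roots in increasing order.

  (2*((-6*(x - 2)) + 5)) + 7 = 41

Step 1. [(2*((-6*(x - 2)) + 5)) + 7 = 41] peel the +7: subtract 7 from each side, so sub: 2*((-6*(x - 2)) + 5) = 34.
Step 2. [2*((-6*(x - 2)) + 5) = 34] LHS = 2·(…); ÷2 both sides ⇒ div: (-6*(x - 2)) + 5 = 17.
Step 3. [(-6*(x - 2)) + 5 = 17] subtract 5: x sits inside (… + 5), so sub: -6*(x - 2) = 12.
Step 4. [-6*(x - 2) = 12] divide by the outer -6, so div: x - 2 = -2.
Step 5. [x - 2 = -2] peel the -2: add 2 from each side, so sub: x = 0.

Answer: x ∈ {0}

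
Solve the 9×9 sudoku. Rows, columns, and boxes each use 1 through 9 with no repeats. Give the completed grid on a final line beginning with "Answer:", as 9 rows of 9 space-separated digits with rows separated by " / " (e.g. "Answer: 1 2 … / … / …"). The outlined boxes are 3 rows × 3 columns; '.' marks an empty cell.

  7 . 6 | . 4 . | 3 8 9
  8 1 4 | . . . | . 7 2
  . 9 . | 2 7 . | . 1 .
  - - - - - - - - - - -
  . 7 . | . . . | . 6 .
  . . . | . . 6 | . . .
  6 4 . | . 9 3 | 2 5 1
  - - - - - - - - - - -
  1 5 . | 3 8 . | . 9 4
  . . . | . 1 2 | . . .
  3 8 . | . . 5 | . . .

Step 1. [r7c7∈{6,7}] r7c7 is the only open cell in row 7 admitting 6 ⇒ r7c7=6.
Step 2. [r9c9∈{7}] only 7 remains possible at r9c9, so r9c9=7.
Step 3. [r1c4∈{1,5}] across row 1, 5 lands solely at r1c4 ⇒ r1c4=5.
Step 4. [r5c2∈{2,3}] r5c2 is the only open cell in col 2 admitting 3 ⇒ r5c2=3.
Step 5. [r5c9∈{8}] only 8 remains possible at r5c9. So r5c9=8.
Step 6. [r4c6∈{1,4,8}] across col 6, 4 lands solely at r4c6. So r4c6=4.
Step 7. [r3c1∈{5}] r3c1 is down to just 5. So r3c1=5.
Step 8. [r7c3∈{2,7}] row 7 places 2 nowhere but r7c3, so r7c3=2.
Step 9. [r9c3∈{9}] r9c3 has the single candidate 9. So r9c3=9.
Step 10. [r8c4∈{4,6,7,9}] across row 8, 9 lands solely at r8c4. So r8c4=9.
Step 11. [r5c7∈{4,7,9}] across col 7, 7 lands solely at r5c7, so r5c7=7.
Step 12. [r5c1∈{2,9}] row 5 places 9 nowhere but r5c1. So r5c1=9.
Step 13. [r5c4∈{1}] r5c4's peers cover all but 1. So r5c4=1.
Step 14. [r4c3∈{1,5,8}] 1 has one home in row 4: r4c3, so r4c3=1.
Step 15. [r4c5∈{2,5}] row 4 places 5 nowhere but r4c5 ⇒ r4c5=5.
Step 16. [r2c4∈{6}] r2c4 has the single candidate 6, so r2c4=6.
Step 17. [r8c9∈{3,5}] col 9 places 5 nowhere but r8c9 ⇒ r8c9=5.
Step 18. [r6c4∈{7,8}] across row 6, 7 lands solely at r6c4 ⇒ r6c4=7.
Step 19. [r4c1∈{2}] r4c1 is down to just 2. So r4c1=2.
Step 20. [r9c8∈{2}] r9c8 has the single candidate 2, so r9c8=2.
Step 21. [r4c9∈{3}] only 3 remains possible at r4c9. So r4c9=3.
Step 22. [r3c6∈{8}] r3c6 has the single candidate 8. So r3c6=8.
Step 23. [r3c7∈{4}] r3c7 has the single candidate 4. So r3c7=4.
Step 24. [r5c5∈{2}] only 2 remains possible at r5c5 ⇒ r5c5=2.
Step 25. [r1c6∈{1}] r1c6's peers cover all but 1, so r1c6=1.
Step 26. [r8c3∈{7}] r8c3 has the single candidate 7, so r8c3=7.
Step 27. [r2c5∈{3}] r2c5 is down to just 3 ⇒ r2c5=3.
Step 28. [r8c2∈{6}] r8c2 has the single candidate 6. So r8c2=6.
Step 29. [r6c3∈{8}] nothing but 8 survives at r6c3 ⇒ r6c3=8.
Step 30. [r7c6∈{7}] r7c6 has the single candidate 7 ⇒ r7c6=7.
Step 31. [r3c9∈{6}] r3c9's peers cover all but 6. So r3c9=6.
Step 32. [r9c7∈{1}] r9c7 is down to just 1 ⇒ r9c7=1.
Step 33. [r2c6∈{9}] r2c6 has the single candidate 9. So r2c6=9.
Step 34. [r4c4∈{8}] r4c4 is down to just 8, so r4c4=8.
Step 35. [r8c1∈{4}] only 4 remains possible at r8c1 ⇒ r8c1=4.
Step 36. [r8c7∈{8}] r8c7 is down to just 8. So r8c7=8.
Step 37. [r9c5∈{6}] r9c5 is down to just 6 ⇒ r9c5=6.
Step 38. [r2c7∈{5}] r2c7 is down to just 5, so r2c7=5.
Step 39. [r1c2∈{2}] r1c2 is down to just 2 ⇒ r1c2=2.
Step 40. [r3c3∈{3}] nothing but 3 survives at r3c3, so r3c3=3.
Step 41. [r8c8∈{3}] r8c8's peers cover all but 3, so r8c8=3.
Step 42. [r9c4∈{4}] r9c4 has the single candidate 4, so r9c4=4.
Step 43. [r5c3∈{5}] r5c3 is down to just 5 ⇒ r5c3=5.
Step 44. [r4c7∈{9}] r4c7 has the single candidate 9 ⇒ r4c7=9.
Step 45. [r5c8∈{4}] only 4 remains possible at r5c8. So r5c8=4.

Answer: 7 2 6 5 4 1 3 8 9 / 8 1 4 6 3 9 5 7 2 / 5 9 3 2 7 8 4 1 6 / 2 7 1 8 5 4 9 6 3 / 9 3 5 1 2 6 7 4 8 / 6 4 8 7 9 3 2 5 1 / 1 5 2 3 8 7 6 9 4 / 4 6 7 9 1 2 8 3 5 / 3 8 9 4 6 5 1 2 7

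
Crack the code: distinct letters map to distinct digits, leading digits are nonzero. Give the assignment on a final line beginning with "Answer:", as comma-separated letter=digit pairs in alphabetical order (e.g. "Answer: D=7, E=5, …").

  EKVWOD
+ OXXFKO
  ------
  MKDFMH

Step 1. [col 1: D + O ≡ H (mod 10)] several values work for H in column 1 (D + O ≡ H (mod 10), carry-in 0); try H=8 ⇒ H=8.
Step 2. [col 1: D + O ≡ H (mod 10)] several values work for D in column 1 (D + O ≡ H (mod 10), carry-in 0); try D=3. So D=3.
Step 3. [col 1: D + O ≡ H (mod 10)] from column 1 (D=3, H=8, carry-in 0, digits 3,8 already taken and all letters distinct): O must equal 5 ⇒ O=5.
Step 4. [col 2: O + K ≡ M (mod 10)] M=7 is one option consistent with column 2 (O + K ≡ M (mod 10), carry-in 0) — take it. So M=7.
Step 5. [col 2: O + K ≡ M (mod 10)] in column 2 we have O+K≡M with carry-in 0; given O=5, M=7 and digits 3,5,7,8 already taken and all letters distinct, that pins K to 2, so K=2.
Step 6. [col 3: W + F ≡ F (mod 10)] column 3: given nothing yet, carry-in 0, and digits 2,3,5,7,8 already taken and all letters distinct, W+F≡F (mod 10) forces W=0. So W=0.
Step 7. [col 3: W + F ≡ F (mod 10)] no forcing yet in column 3 (carry-in 0); F=6 is free and consistent — try it ⇒ F=6.
Step 8. [col 4: V + X ≡ D (mod 10)] several values work for V in column 4 (V + X ≡ D (mod 10), carry-in 0); try V=4 ⇒ V=4.
Step 9. [col 4: V + X ≡ D (mod 10)] column 4 reads V+X+carry(0)=D with V=4, D=3; with digits 0,2,3,4,5,6,7,8 already taken and all letters distinct, the only value for X is 9 ⇒ X=9.
Step 10. [col 6: E + O ≡ M (mod 10)] from column 6 (O=5, M=7, carry-in 1, digits 0,2,3,4,5,6,7,8,9 already taken and all letters distinct): E must equal 1. So E=1.

Answer: D=3, E=1, F=6, H=8, K=2, M=7, O=5, V=4, W=0, X=9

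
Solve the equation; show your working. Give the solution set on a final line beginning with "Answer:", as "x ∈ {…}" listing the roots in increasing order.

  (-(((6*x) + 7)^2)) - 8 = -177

Step 1. [(-(((6*x) + 7)^2)) - 8 = -177] peel the -8: add 8 from each side ⇒ sub: -(((6*x) + 7)^2) = -169.
Step 2. [-(((6*x) + 7)^2) = -169] LHS negated; negate both sides, so neg: ((6*x) + 7)^2 = 169.
Step 3. [((6*x) + 7)^2 = 169] √ both sides: 169 ≥ 0 gives two branches, so sqrt: (6*x) + 7 = 13 or -13.
Step 4. [(6*x) + 7 = 13 or -13] +7 is outermost — subtract 7 both sides ⇒ sub: 6*x = 6 or -20.
Step 5. [6*x = 6 or -20] divide by the outer 6, so div: x = 1 or -10/3.

Answer: x ∈ {-10/3, 1}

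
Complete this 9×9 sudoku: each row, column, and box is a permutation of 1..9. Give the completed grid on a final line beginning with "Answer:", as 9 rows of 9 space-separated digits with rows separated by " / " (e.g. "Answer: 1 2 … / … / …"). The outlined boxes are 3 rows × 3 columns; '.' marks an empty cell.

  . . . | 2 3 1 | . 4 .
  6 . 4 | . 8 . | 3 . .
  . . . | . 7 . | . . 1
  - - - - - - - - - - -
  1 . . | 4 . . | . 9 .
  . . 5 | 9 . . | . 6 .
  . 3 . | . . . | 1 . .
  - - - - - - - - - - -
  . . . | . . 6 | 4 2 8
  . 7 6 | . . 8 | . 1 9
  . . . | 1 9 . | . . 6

Step 1. [r2c4∈{5}] r2c4 is down to just 5 ⇒ r2c4=5.
Step 2. [r8c7∈{5}] nothing but 5 survives at r8c7, so r8c7=5.
Step 3. [r7c5∈{5}] r7c5 has the single candidate 5. So r7c5=5.
Step 4. [r6c4∈{6,7,8}] in col 4, 8 fits only at r6c4, so r6c4=8.
Step 5. [r3c8∈{5,8}] across col 8, 8 lands solely at r3c8 ⇒ r3c8=8.
Step 6. [r1c9∈{5,7}] 5 has one home in box 3: r1c9. So r1c9=5.
Step 7. [r9c7∈{7}] r9c7's peers cover all but 7. So r9c7=7.
Step 8. [r4c6∈{2,3,5,7}] 5 has one home in row 4: r4c6 ⇒ r4c6=5.
Step 9. [r5c6∈{2,3,7}] r5c6 is the only open cell in box 5 admitting 3 ⇒ r5c6=3.
Step 10. [r6c6∈{2,7}] 7 has one home in col 6: r6c6, so r6c6=7.
Step 11. [r9c6∈{2,4}] in col 6, 2 fits only at r9c6 ⇒ r9c6=2.
Step 12. [r8c1∈{2,3,4}] r8c1 is the only open cell in row 8 admitting 2 ⇒ r8c1=2.
Step 13. [r2c2∈{1,2,9}] across row 2, 1 lands solely at r2c2. So r2c2=1.
Step 14. [r2c9∈{2,7}] in row 2, 2 fits only at r2c9 ⇒ r2c9=2.
Step 15. [r7c2∈{9}] r7c2's peers cover all but 9, so r7c2=9.
Step 16. [r1c2∈{8}] r1c2 has the single candidate 8, so r1c2=8.
Step 17. [r7c1∈{3}] only 3 remains possible at r7c1. So r7c1=3.
Step 18. [r6c5∈{2,6}] r6c5 is the only open cell in row 6 admitting 6. So r6c5=6.
Step 19. [r6c3∈{2,9}] across row 6, 2 lands solely at r6c3. So r6c3=2.
Step 20. [r5c2∈{4}] only 4 remains possible at r5c2 ⇒ r5c2=4.
Step 21. [r4c5∈{2}] r4c5's peers cover all but 2 ⇒ r4c5=2.
Step 22. [r9c3∈{8}] nothing but 8 survives at r9c3, so r9c3=8.
Step 23. [r4c3∈{7}] r4c3 has the single candidate 7 ⇒ r4c3=7.
Step 24. [r1c3∈{9}] r1c3 has the single candidate 9. So r1c3=9.
Step 25. [r9c2∈{5}] nothing but 5 survives at r9c2, so r9c2=5.
Step 26. [r3c7∈{6,9}] r3c7 is the only open cell in col 7 admitting 9 ⇒ r3c7=9.
Step 27. [r5c7∈{2,8}] across row 5, 2 lands solely at r5c7. So r5c7=2.
Step 28. [r1c7∈{6}] r1c7's peers cover all but 6, so r1c7=6.
Step 29. [r4c2∈{6}] r4c2's peers cover all but 6. So r4c2=6.
Step 30. [r9c8∈{3}] r9c8 is down to just 3. So r9c8=3.
Step 31. [r3c1∈{5}] only 5 remains possible at r3c1. So r3c1=5.
Step 32. [r6c9∈{4}] r6c9 is down to just 4. So r6c9=4.
Step 33. [r6c1∈{9}] only 9 remains possible at r6c1. So r6c1=9.
Step 34. [r8c5∈{4}] r8c5 is down to just 4 ⇒ r8c5=4.
Step 35. [r9c1∈{4}] r9c1 is down to just 4. So r9c1=4.
Step 36. [r3c3∈{3}] nothing but 3 survives at r3c3 ⇒ r3c3=3.
Step 37. [r8c4∈{3}] nothing but 3 survives at r8c4. So r8c4=3.
Step 38. [r4c9∈{3}] r4c9's peers cover all but 3, so r4c9=3.
Step 39. [r4c7∈{8}] r4c7 is down to just 8 ⇒ r4c7=8.
Step 40. [r7c3∈{1}] nothing but 1 survives at r7c3, so r7c3=1.
Step 41. [r2c6∈{9}] r2c6 has the single candidate 9. So r2c6=9.
Step 42. [r3c4∈{6}] r3c4's peers cover all but 6, so r3c4=6.
Step 43. [r5c5∈{1}] r5c5's peers cover all but 1 ⇒ r5c5=1.
Step 44. [r7c4∈{7}] r7c4 has the single candidate 7. So r7c4=7.
Step 45. [r3c6∈{4}] r3c6's peers cover all but 4, so r3c6=4.
Step 46. [r5c9∈{7}] r5c9 is down to just 7. So r5c9=7.
Step 47. [r5c1∈{8}] r5c1 is down to just 8 ⇒ r5c1=8.
Step 48. [r6c8∈{5}] r6c8's peers cover all but 5 ⇒ r6c8=5.
Step 49. [r2c8∈{7}] only 7 remains possible at r2c8, so r2c8=7.
Step 50. [r3c2∈{2}] r3c2's peers cover all but 2, so r3c2=2.
Step 51. [r1c1∈{7}] only 7 remains possible at r1c1, so r1c1=7.

Answer: 7 8 9 2 3 1 6 4 5 / 6 1 4 5 8 9 3 7 2 / 5 2 3 6 7 4 9 8 1 / 1 6 7 4 2 5 8 9 3 / 8 4 5 9 1 3 2 6 7 / 9 3 2 8 6 7 1 5 4 / 3 9 1 7 5 6 4 2 8 / 2 7 6 3 4 8 5 1 9 / 4 5 8 1 9 2 7 3 6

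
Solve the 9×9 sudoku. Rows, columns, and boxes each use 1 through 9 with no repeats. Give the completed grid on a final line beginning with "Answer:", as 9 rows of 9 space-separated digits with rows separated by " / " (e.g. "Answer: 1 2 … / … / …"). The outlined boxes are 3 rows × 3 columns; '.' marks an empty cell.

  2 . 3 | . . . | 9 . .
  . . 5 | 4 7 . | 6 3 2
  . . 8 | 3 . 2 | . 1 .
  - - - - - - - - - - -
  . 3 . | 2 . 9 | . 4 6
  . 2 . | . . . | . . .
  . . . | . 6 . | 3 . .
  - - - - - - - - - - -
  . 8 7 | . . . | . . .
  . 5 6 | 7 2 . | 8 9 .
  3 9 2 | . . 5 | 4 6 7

Step 1. [r4c3∈{1}] r4c3's peers cover all but 1 ⇒ r4c3=1.
Step 2. [r5c1∈{4,5,6,7,8,9}] across row 5, 6 lands solely at r5c1. So r5c1=6.
Step 3. [r2c6∈{1,8}] across row 2, 8 lands solely at r2c6 ⇒ r2c6=8.
Step 4. [r6c8∈{2,5,7,8}] r6c8 is the only open cell in row 6 admitting 2. So r6c8=2.
Step 5. [r7c8∈{5}] r7c8's peers cover all but 5. So r7c8=5.
Step 6. [r3c5∈{5,9}] r3c5 is the only open cell in box 2 admitting 9. So r3c5=9.
Step 7. [r3c2∈{4,6,7}] r3c2 is the only open cell in row 3 admitting 6, so r3c2=6.
Step 8. [r7c4∈{1,6,9}] r7c4 is the only open cell in row 7 admitting 9. So r7c4=9.
Step 9. [r7c6∈{1,3,4,6}] r7c6 is the only open cell in row 7 admitting 6, so r7c6=6.
Step 10. [r1c6∈{1}] only 1 remains possible at r1c6. So r1c6=1.
Step 11. [r1c5∈{5}] r1c5 has the single candidate 5. So r1c5=5.
Step 12. [r4c5∈{8}] nothing but 8 survives at r4c5, so r4c5=8.
Step 13. [r6c1∈{4,5,7,8,9}] col 1 places 8 nowhere but r6c1. So r6c1=8.
Step 14. [r9c5∈{1}] r9c5's peers cover all but 1. So r9c5=1.
Step 15. [r4c1∈{5,7}] col 1 places 5 nowhere but r4c1 ⇒ r4c1=5.
Step 16. [r6c2∈{4,7}] in box 4, 7 fits only at r6c2, so r6c2=7.
Step 17. [r6c6∈{4}] nothing but 4 survives at r6c6 ⇒ r6c6=4.
Step 18. [r8c6∈{3}] r8c6 is down to just 3, so r8c6=3.
Step 19. [r8c9∈{1}] r8c9's peers cover all but 1 ⇒ r8c9=1.
Step 20. [r5c7∈{1,5,7}] r5c7 is the only open cell in col 7 admitting 1, so r5c7=1.
Step 21. [r1c8∈{7,8}] across row 1, 7 lands solely at r1c8, so r1c8=7.
Step 22. [r7c1∈{1,4}] 1 has one home in row 7: r7c1 ⇒ r7c1=1.
Step 23. [r5c4∈{5}] only 5 remains possible at r5c4, so r5c4=5.
Step 24. [r1c2∈{4}] r1c2 is down to just 4 ⇒ r1c2=4.
Step 25. [r6c3∈{9}] only 9 remains possible at r6c3, so r6c3=9.
Step 26. [r3c7∈{5}] r3c7 has the single candidate 5, so r3c7=5.
Step 27. [r5c8∈{8}] only 8 remains possible at r5c8 ⇒ r5c8=8.
Step 28. [r7c9∈{3}] r7c9 has the single candidate 3. So r7c9=3.
Step 29. [r8c1∈{4}] only 4 remains possible at r8c1, so r8c1=4.
Step 30. [r4c7∈{7}] r4c7 has the single candidate 7. So r4c7=7.
Step 31. [r1c4∈{6}] only 6 remains possible at r1c4, so r1c4=6.
Step 32. [r6c4∈{1}] nothing but 1 survives at r6c4. So r6c4=1.
Step 33. [r5c6∈{7}] only 7 remains possible at r5c6, so r5c6=7.
Step 34. [r3c1∈{7}] only 7 remains possible at r3c1 ⇒ r3c1=7.
Step 35. [r5c9∈{9}] only 9 remains possible at r5c9, so r5c9=9.
Step 36. [r5c3∈{4}] r5c3 is down to just 4, so r5c3=4.
Step 37. [r2c1∈{9}] r2c1 has the single candidate 9, so r2c1=9.
Step 38. [r7c5∈{4}] r7c5's peers cover all but 4 ⇒ r7c5=4.
Step 39. [r1c9∈{8}] only 8 remains possible at r1c9 ⇒ r1c9=8.
Step 40. [r6c9∈{5}] r6c9 is down to just 5. So r6c9=5.
Step 41. [r2c2∈{1}] r2c2 has the single candidate 1, so r2c2=1.
Step 42. [r3c9∈{4}] r3c9 has the single candidate 4 ⇒ r3c9=4.
Step 43. [r5c5∈{3}] nothing but 3 survives at r5c5 ⇒ r5c5=3.
Step 44. [r9c4∈{8}] r9c4 is down to just 8. So r9c4=8.
Step 45. [r7c7∈{2}] nothing but 2 survives at r7c7 ⇒ r7c7=2.

Answer: 2 4 3 6 5 1 9 7 8 / 9 1 5 4 7 8 6 3 2 / 7 6 8 3 9 2 5 1 4 / 5 3 1 2 8 9 7 4 6 / 6 2 4 5 3 7 1 8 9 / 8 7 9 1 6 4 3 2 5 / 1 8 7 9 4 6 2 5 3 / 4 5 6 7 2 3 8 9 1 / 3 9 2 8 1 5 4 6 7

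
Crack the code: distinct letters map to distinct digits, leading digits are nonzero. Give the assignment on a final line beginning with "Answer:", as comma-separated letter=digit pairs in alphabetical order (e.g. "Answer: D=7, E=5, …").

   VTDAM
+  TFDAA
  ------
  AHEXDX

Step 1. [col 1: M + A ≡ X (mod 10)] column 1 (M + A ≡ X (mod 10), carry-in 0) doesn't pin X yet; pick X=4 and continue, so X=4.
Step 2. [col 1: M + A ≡ X (mod 10)] M=3 is one option consistent with column 1 (M + A ≡ X (mod 10), carry-in 0) — take it, so M=3.
Step 3. [col 1: M + A ≡ X (mod 10)] column 1: given M=3, X=4, carry-in 0, and digits 3,4 already taken and all letters distinct, M+A≡X (mod 10) forces A=1 ⇒ A=1.
Step 4. [col 2: A + A ≡ D (mod 10)] in column 2 we have A+A≡D with carry-in 0; given A=1 and digits 1,3,4 already taken and all letters distinct, that pins D to 2 ⇒ D=2.
Step 5. [col 4: T + F ≡ E (mod 10)] T=8 is one option consistent with column 4 (T + F ≡ E (mod 10), carry-in 0) — take it ⇒ T=8.
Step 6. [col 4: T + F ≡ E (mod 10)] no forcing yet in column 4 (carry-in 0); F=9 is free and consistent — try it. So F=9.
Step 7. [col 4: T + F ≡ E (mod 10)] from column 4 (T=8, F=9, carry-in 0, digits 1,2,3,4,8,9 already taken and all letters distinct): E must equal 7, so E=7.
Step 8. [col 5: V + T ≡ H (mod 10)] column 5 reads V+T+carry(1)=H with T=8; with digits 1,2,3,4,7,8,9 already taken and all letters distinct, the only value for H is 5. So H=5.
Step 9. [col 5: V + T ≡ H (mod 10)] from column 5 (T=8, H=5, carry-in 1, digits 1,2,3,4,5,7,8,9 already taken and all letters distinct): V must equal 6. So V=6.

Answer: A=1, D=2, E=7, F=9, H=5, M=3, T=8, V=6, X=4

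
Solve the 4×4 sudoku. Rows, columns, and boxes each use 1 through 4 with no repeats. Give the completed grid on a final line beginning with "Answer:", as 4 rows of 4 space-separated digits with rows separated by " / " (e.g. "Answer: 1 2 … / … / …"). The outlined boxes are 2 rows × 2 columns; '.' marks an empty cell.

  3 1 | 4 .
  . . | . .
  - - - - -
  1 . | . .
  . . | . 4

Step 1. [r4c1∈{2}] r4c1's peers cover all but 2 ⇒ r4c1=2.
Step 2. [r2c4∈{1,2,3}] col 4 places 1 nowhere but r2c4. So r2c4=1.
Step 3. [r3c4∈{2,3}] r3c4 is the only open cell in col 4 admitting 3. So r3c4=3.
Step 4. [r2c2∈{2,4}] across col 2, 2 lands solely at r2c2, so r2c2=2.
Step 5. [r3c3∈{2}] only 2 remains possible at r3c3 ⇒ r3c3=2.
Step 6. [r4c2∈{3}] r4c2's peers cover all but 3. So r4c2=3.
Step 7. [r3c2∈{4}] nothing but 4 survives at r3c2, so r3c2=4.
Step 8. [r2c1∈{4}] r2c1 is down to just 4. So r2c1=4.
Step 9. [r2c3∈{3}] r2c3 is down to just 3, so r2c3=3.
Step 10. [r1c4∈{2}] only 2 remains possible at r1c4 ⇒ r1c4=2.
Step 11. [r4c3∈{1}] only 1 remains possible at r4c3. So r4c3=1.

Answer: 3 1 4 2 / 4 2 3 1 / 1 4 2 3 / 2 3 1 4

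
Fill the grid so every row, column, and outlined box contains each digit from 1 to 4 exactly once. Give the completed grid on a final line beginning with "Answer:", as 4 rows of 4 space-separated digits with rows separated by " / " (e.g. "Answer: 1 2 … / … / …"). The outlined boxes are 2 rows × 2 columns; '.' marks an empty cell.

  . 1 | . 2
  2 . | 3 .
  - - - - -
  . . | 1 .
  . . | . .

Step 1. [r2c2∈{4}] r2c2 has the single candidate 4. So r2c2=4.
Step 2. [r3c2∈{2,3}] 2 has one home in row 3: r3c2. So r3c2=2.
Step 3. [r4c2∈{3}] nothing but 3 survives at r4c2, so r4c2=3.
Step 4. [r4c4∈{4}] r4c4 is down to just 4, so r4c4=4.
Step 5. [r3c4∈{3}] nothing but 3 survives at r3c4, so r3c4=3.
Step 6. [r1c3∈{4}] only 4 remains possible at r1c3, so r1c3=4.
Step 7. [r3c1∈{4}] r3c1 has the single candidate 4, so r3c1=4.
Step 8. [r2c4∈{1}] only 1 remains possible at r2c4, so r2c4=1.
Step 9. [r1c1∈{3}] r1c1's peers cover all but 3, so r1c1=3.
Step 10. [r4c1∈{1}] r4c1's peers cover all but 1 ⇒ r4c1=1.
Step 11. [r4c3∈{2}] only 2 remains possible at r4c3 ⇒ r4c3=2.

Answer: 3 1 4 2 / 2 4 3 1 / 4 2 1 3 / 1 3 2 4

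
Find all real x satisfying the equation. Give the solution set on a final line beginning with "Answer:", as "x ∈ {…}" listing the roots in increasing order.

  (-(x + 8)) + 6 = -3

Step 1. [(-(x + 8)) + 6 = -3] +6 is outermost — subtract 6 both sides, so sub: -(x + 8) = -9.
Step 2. [-(x + 8) = -9] LHS negated; negate both sides ⇒ neg: x + 8 = 9.
Step 3. [x + 8 = 9] peel the +8: subtract 8 from each side, so sub: x = 1.

Answer: x ∈ {1}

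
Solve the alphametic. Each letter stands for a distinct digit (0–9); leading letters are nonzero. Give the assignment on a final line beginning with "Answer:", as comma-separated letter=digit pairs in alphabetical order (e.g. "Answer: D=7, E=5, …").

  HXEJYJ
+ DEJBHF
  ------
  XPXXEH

Step 1. [col 1: J + F ≡ H (mod 10)] H=3 is one option consistent with column 1 (J + F ≡ H (mod 10), carry-in 0) — take it ⇒ H=3.
Step 2. [col 1: J + F ≡ H (mod 10)] column 1 (J + F ≡ H (mod 10), carry-in 0) doesn't pin J yet; pick J=4 and continue, so J=4.
Step 3. [col 1: J + F ≡ H (mod 10)] column 1: given J=4, H=3, carry-in 0, and digits 3,4 already taken and all letters distinct, J+F≡H (mod 10) forces F=9, so F=9.
Step 4. [col 2: Y + H ≡ E (mod 10)] no forcing yet in column 2 (carry-in 1); Y=7 is free and consistent — try it. So Y=7.
Step 5. [col 2: Y + H ≡ E (mod 10)] column 2 reads Y+H+carry(1)=E with Y=7, H=3; with digits 3,4,7,9 already taken and all letters distinct, the only value for E is 1, so E=1.
Step 6. [col 3: J + B ≡ X (mod 10)] column 3 (J + B ≡ X (mod 10), carry-in 1) doesn't pin X yet; pick X=5 and continue, so X=5.
Step 7. [col 3: J + B ≡ X (mod 10)] from column 3 (J=4, X=5, carry-in 1, digits 1,3,4,5,7,9 already taken and all letters distinct): B must equal 0, so B=0.
Step 8. [col 5: X + E ≡ P (mod 10)] column 5: given X=5, E=1, carry-in 0, and digits 0,1,3,4,5,7,9 already taken and all letters distinct, X+E≡P (mod 10) forces P=6, so P=6.
Step 9. [col 6: H + D ≡ X (mod 10)] from column 6 (H=3, X=5, carry-in 0, digits 0,1,3,4,5,6,7,9 already taken and all letters distinct): D must equal 2 ⇒ D=2.

Answer: B=0, D=2, E=1, F=9, H=3, J=4, P=6, X=5, Y=7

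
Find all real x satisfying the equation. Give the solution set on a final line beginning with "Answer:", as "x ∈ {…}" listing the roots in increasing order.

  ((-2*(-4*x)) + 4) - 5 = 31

Step 1. [((-2*(-4*x)) + 4) - 5 = 31] the outer -5 inverts by adding 5 ⇒ sub: (-2*(-4*x)) + 4 = 36.
Step 2. [(-2*(-4*x)) + 4 = 36] +4 is outermost — subtract 4 both sides. So sub: -2*(-4*x) = 32.
Step 3. [-2*(-4*x) = 32] divide by the outer -2. So div: -4*x = -16.
Step 4. [-4*x = -16] -4·(inner) — divide through by -4. So div: x = 4.

Answer: x ∈ {4}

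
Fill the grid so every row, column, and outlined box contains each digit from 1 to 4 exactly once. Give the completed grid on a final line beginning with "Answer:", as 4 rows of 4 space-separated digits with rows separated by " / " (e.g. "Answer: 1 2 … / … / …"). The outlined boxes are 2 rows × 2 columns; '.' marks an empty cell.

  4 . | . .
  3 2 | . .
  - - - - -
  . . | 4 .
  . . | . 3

Step 1. [r1c2∈{1}] nothing but 1 survives at r1c2 ⇒ r1c2=1.
Step 2. [r2c3∈{1}] r2c3 is down to just 1, so r2c3=1.
Step 3. [r4c3∈{2}] r4c3 has the single candidate 2, so r4c3=2.
Step 4. [r4c1∈{1}] nothing but 1 survives at r4c1, so r4c1=1.
Step 5. [r3c4∈{1}] r3c4's peers cover all but 1. So r3c4=1.
Step 6. [r3c1∈{2}] nothing but 2 survives at r3c1. So r3c1=2.
Step 7. [r3c2∈{3}] only 3 remains possible at r3c2 ⇒ r3c2=3.
Step 8. [r1c3∈{3}] only 3 remains possible at r1c3 ⇒ r1c3=3.
Step 9. [r2c4∈{4}] r2c4's peers cover all but 4. So r2c4=4.
Step 10. [r4c2∈{4}] only 4 remains possible at r4c2 ⇒ r4c2=4.
Step 11. [r1c4∈{2}] r1c4's peers cover all but 2, so r1c4=2.

Answer: 4 1 3 2 / 3 2 1 4 / 2 3 4 1 / 1 4 2 3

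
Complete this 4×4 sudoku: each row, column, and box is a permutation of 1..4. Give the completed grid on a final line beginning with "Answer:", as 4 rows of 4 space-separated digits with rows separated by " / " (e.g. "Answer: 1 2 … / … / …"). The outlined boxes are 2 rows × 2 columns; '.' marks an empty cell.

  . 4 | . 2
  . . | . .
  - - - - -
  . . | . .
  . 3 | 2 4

Step 1. [r4c1∈{1}] r4c1 is down to just 1 ⇒ r4c1=1.
Step 2. [r1c3∈{1,3}] row 1 places 1 nowhere but r1c3, so r1c3=1.
Step 3. [r2c4∈{3}] r2c4 has the single candidate 3, so r2c4=3.
Step 4. [r2c1∈{2}] r2c1 has the single candidate 2 ⇒ r2c1=2.
Step 5. [r1c1∈{3}] nothing but 3 survives at r1c1. So r1c1=3.
Step 6. [r3c1∈{4}] only 4 remains possible at r3c1 ⇒ r3c1=4.
Step 7. [r3c4∈{1}] r3c4 is down to just 1. So r3c4=1.
Step 8. [r2c2∈{1}] r2c2's peers cover all but 1 ⇒ r2c2=1.
Step 9. [r2c3∈{4}] nothing but 4 survives at r2c3 ⇒ r2c3=4.
Step 10. [r3c2∈{2}] r3c2 has the single candidate 2. So r3c2=2.
Step 11. [r3c3∈{3}] nothing but 3 survives at r3c3. So r3c3=3.

Answer: 3 4 1 2 / 2 1 4 3 / 4 2 3 1 / 1 3 2 4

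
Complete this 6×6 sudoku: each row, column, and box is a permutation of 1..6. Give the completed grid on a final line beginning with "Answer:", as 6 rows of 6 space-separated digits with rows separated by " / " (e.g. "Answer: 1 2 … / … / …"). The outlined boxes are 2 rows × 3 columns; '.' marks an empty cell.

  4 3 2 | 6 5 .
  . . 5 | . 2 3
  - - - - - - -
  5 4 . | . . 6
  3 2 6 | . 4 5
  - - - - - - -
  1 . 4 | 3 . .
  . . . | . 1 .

Step 1. [r6c4∈{2,4,5}] in col 4, 5 fits only at r6c4. So r6c4=5.
Step 2. [r6c2∈{6}] r6c2 is down to just 6 ⇒ r6c2=6.
Step 3. [r4c4∈{1}] only 1 remains possible at r4c4 ⇒ r4c4=1.
Step 4. [r5c6∈{2}] r5c6 is down to just 2. So r5c6=2.
Step 5. [r2c4∈{4}] r2c4 is down to just 4, so r2c4=4.
Step 6. [r2c1∈{6}] r2c1 has the single candidate 6 ⇒ r2c1=6.
Step 7. [r1c6∈{1}] r1c6 is down to just 1 ⇒ r1c6=1.
Step 8. [r6c6∈{4}] only 4 remains possible at r6c6, so r6c6=4.
Step 9. [r6c3∈{3}] only 3 remains possible at r6c3 ⇒ r6c3=3.
Step 10. [r3c3∈{1}] r3c3 has the single candidate 1, so r3c3=1.
Step 11. [r6c1∈{2}] only 2 remains possible at r6c1 ⇒ r6c1=2.
Step 12. [r5c5∈{6}] r5c5 has the single candidate 6 ⇒ r5c5=6.
Step 13. [r3c5∈{3}] r3c5's peers cover all but 3, so r3c5=3.
Step 14. [r3c4∈{2}] r3c4 is down to just 2, so r3c4=2.
Step 15. [r5c2∈{5}] r5c2's peers cover all but 5 ⇒ r5c2=5.
Step 16. [r2c2∈{1}] r2c2's peers cover all but 1, so r2c2=1.

Answer: 4 3 2 6 5 1 / 6 1 5 4 2 3 / 5 4 1 2 3 6 / 3 2 6 1 4 5 / 1 5 4 3 6 2 / 2 6 3 5 1 4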